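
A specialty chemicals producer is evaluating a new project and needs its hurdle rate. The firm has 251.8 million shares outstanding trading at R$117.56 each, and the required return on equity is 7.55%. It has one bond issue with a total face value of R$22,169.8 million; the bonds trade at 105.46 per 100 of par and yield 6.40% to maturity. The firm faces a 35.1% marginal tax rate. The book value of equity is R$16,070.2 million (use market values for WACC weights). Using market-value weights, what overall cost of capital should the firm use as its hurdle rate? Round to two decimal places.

Market value of equity E = 117.56 × 251.8m = 29601.608m. Market value of debt D = 22169.8m × 105.46/100 = 23380.27108m.
Total capital V = 29601.608 + 23380.27108 = 52981.87908.
Equity: weight = 29601.608/52981.87908 = 0.5587; cost = 7.55%.
Bonds outstanding: weight = 23380.27108/52981.87908 = 0.4413; after-tax cost = 6.4% × (1 − 35.1%) = 4.1536%.
WACC = 0.5587 × 7.5500% + 0.4413 × 4.1536% = 6.0512%.

6.05%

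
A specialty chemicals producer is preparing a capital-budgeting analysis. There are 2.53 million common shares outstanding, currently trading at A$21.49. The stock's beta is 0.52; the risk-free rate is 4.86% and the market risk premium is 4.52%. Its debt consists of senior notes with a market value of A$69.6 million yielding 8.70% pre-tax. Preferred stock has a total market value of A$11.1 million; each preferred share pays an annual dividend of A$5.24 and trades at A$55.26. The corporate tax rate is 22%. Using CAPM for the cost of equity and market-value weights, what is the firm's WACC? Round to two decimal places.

Cost of equity via CAPM: Re = 4.86% + 0.52 × 4.52% = 7.2104%.
Cost of preferred: Rp = 5.24 / 55.26 = 9.4824%.
Market value of equity E = 21.49 × 2.53m = 54.3697m.
Total capital V = 54.3697 + 11.1 + 69.6 = 135.0697.
Equity: weight = 54.3697/135.0697 = 0.4025; cost = 7.2104%.
Preferred: weight = 11.1/135.0697 = 0.0822; cost = 9.4824%.
Senior notes: weight = 69.6/135.0697 = 0.5153; after-tax cost = 8.7% × (1 − 22%) = 6.7860%.
WACC = 0.4025 × 7.2104% + 0.0822 × 9.4824% + 0.5153 × 6.7860% = 7.1784%.

7.18%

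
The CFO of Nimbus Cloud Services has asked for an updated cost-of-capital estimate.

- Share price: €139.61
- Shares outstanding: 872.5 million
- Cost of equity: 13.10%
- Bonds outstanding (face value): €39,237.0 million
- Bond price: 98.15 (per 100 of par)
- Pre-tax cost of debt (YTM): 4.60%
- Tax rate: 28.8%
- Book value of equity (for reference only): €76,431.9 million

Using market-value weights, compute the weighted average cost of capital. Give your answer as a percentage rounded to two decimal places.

Market value of equity E = 139.61 × 872.5m = 121809.725m. Market value of debt D = 39237m × 98.15/100 = 38511.1155m.
Total capital V = 121809.725 + 38511.1155 = 160320.8405.
Equity: weight = 121809.725/160320.8405 = 0.7598; cost = 13.1%.
Bonds outstanding: weight = 38511.1155/160320.8405 = 0.2402; after-tax cost = 4.6% × (1 − 28.8%) = 3.2752%.
WACC = 0.7598 × 13.1000% + 0.2402 × 3.2752% = 10.7400%.

10.74%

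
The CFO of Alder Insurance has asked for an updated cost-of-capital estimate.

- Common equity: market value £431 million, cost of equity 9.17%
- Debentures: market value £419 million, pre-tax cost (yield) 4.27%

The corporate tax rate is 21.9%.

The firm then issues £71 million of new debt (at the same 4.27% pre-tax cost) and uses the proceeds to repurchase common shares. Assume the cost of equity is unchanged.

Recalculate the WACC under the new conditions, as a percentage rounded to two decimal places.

After the change:
Total capital V = 360 + 490 = 850.
Equity: weight = 360/850 = 0.4235; cost = 9.17%.
Debentures: weight = 490/850 = 0.5765; after-tax cost = 4.27% × (1 − 21.9%) = 3.3349%.
WACC = 0.4235 × 9.1700% + 0.5765 × 3.3349% = 5.8062%.

5.81%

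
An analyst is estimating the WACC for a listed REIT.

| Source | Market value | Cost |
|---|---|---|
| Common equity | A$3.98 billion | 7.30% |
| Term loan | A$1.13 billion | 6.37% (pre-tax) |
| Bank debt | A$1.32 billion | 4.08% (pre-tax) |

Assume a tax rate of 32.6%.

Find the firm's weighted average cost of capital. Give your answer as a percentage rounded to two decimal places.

Total capital V = 3.98 + 1.13 + 1.32 = 6.43.
Equity: weight = 3.98/6.43 = 0.6190; cost = 7.3%.
Term loan: weight = 1.13/6.43 = 0.1757; after-tax cost = 6.37% × (1 − 32.6%) = 4.2934%.
Bank debt: weight = 1.32/6.43 = 0.2053; after-tax cost = 4.08% × (1 − 32.6%) = 2.7499%.
WACC = 0.6190 × 7.3000% + 0.1757 × 4.2934% + 0.2053 × 2.7499% = 5.8375%.

5.84%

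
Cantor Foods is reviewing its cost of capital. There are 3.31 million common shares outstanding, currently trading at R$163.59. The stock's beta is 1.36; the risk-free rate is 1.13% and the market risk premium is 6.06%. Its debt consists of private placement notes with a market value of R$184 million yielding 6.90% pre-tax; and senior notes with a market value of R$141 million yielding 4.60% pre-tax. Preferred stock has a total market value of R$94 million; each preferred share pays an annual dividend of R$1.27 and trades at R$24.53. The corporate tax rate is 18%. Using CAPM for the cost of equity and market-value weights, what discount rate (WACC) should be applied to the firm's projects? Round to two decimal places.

7.43%

Cost of equity via CAPM: Re = 1.13% + 1.36 × 6.06% = 9.3716%.
Cost of preferred: Rp = 1.27 / 24.53 = 5.1773%.
Market value of equity E = 163.59 × 3.31m = 541.4829m.
Total capital V = 541.4829 + 94 + 184 + 141 = 960.4829.
Equity: weight = 541.4829/960.4829 = 0.5638; cost = 9.3716%.
Preferred: weight = 94/960.4829 = 0.0979; cost = 5.1773%.
Private placement notes: weight = 184/960.4829 = 0.1916; after-tax cost = 6.9% × (1 − 18%) = 5.6580%.
Senior notes: weight = 141/960.4829 = 0.1468; after-tax cost = 4.6% × (1 − 18%) = 3.7720%.
WACC = 0.5638 × 9.3716% + 0.0979 × 5.1773% + 0.1916 × 5.6580% + 0.1468 × 3.7720% = 7.4277%.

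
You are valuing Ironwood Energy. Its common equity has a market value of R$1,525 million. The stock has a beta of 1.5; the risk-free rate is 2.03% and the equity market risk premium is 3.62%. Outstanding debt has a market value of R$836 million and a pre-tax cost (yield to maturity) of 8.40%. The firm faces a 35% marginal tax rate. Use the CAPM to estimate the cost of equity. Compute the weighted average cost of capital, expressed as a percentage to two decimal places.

6.75%

Cost of equity via CAPM: Re = 2.03% + 1.5 × 3.62% = 7.4600%.
Total capital V = 1525 + 836 = 2361.
Equity: weight = 1525/2361 = 0.6459; cost = 7.46%.
Debt: weight = 836/2361 = 0.3541; after-tax cost = 8.4% × (1 − 35%) = 5.4600%.
WACC = 0.6459 × 7.4600% + 0.3541 × 5.4600% = 6.7518%.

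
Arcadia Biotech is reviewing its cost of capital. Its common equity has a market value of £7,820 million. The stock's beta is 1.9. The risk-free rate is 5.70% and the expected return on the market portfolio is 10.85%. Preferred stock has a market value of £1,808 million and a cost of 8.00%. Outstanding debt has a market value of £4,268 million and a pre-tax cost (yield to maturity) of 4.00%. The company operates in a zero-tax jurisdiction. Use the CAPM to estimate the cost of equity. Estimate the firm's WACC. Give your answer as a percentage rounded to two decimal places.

Market risk premium = 10.85% − 5.7% = 5.15%.
Cost of equity via CAPM: Re = 5.7% + 1.9 × 5.15% = 15.4850%.
Total capital V = 7820 + 1808 + 4268 = 13896.
Equity: weight = 7820/13896 = 0.5628; cost = 15.485%.
Preferred: weight = 1808/13896 = 0.1301; cost = 8%.
Debt: weight = 4268/13896 = 0.3071; after-tax cost = 4% × (1 − 0%) = 4.0000%.
WACC = 0.5628 × 15.4850% + 0.1301 × 8.0000% + 0.3071 × 4.0000% = 10.9836%.

10.98%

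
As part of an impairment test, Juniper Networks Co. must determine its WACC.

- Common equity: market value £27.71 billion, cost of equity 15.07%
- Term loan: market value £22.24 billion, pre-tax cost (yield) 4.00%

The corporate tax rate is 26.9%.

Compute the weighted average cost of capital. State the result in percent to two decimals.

Total capital V = 27.71 + 22.24 = 49.95.
Equity: weight = 27.71/49.95 = 0.5548; cost = 15.07%.
Term loan: weight = 22.24/49.95 = 0.4452; after-tax cost = 4% × (1 − 26.9%) = 2.9240%.
WACC = 0.5548 × 15.0700% + 0.4452 × 2.9240% = 9.6621%.

9.66%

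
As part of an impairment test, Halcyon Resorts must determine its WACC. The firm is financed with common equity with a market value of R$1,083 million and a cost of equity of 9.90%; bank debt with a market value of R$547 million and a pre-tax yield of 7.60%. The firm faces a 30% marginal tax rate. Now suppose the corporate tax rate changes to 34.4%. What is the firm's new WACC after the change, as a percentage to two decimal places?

After the change:
Total capital V = 1083 + 547 = 1630.
Equity: weight = 1083/1630 = 0.6644; cost = 9.9%.
Bank debt: weight = 547/1630 = 0.3356; after-tax cost = 7.6% × (1 − 34.4%) = 4.9856%.
WACC = 0.6644 × 9.9000% + 0.3356 × 4.9856% = 8.2508%.

8.25%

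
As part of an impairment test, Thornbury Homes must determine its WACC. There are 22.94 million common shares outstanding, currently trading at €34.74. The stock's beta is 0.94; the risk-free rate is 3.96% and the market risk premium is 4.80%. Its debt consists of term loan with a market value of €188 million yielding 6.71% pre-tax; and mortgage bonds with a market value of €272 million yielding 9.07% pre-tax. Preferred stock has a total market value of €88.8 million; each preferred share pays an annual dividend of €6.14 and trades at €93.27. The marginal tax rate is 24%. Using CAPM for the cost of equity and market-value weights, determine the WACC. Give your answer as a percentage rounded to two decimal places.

Cost of equity via CAPM: Re = 3.96% + 0.94 × 4.8% = 8.4720%.
Cost of preferred: Rp = 6.14 / 93.27 = 6.5830%.
Market value of equity E = 34.74 × 22.94m = 796.9356m.
Total capital V = 796.9356 + 88.8 + 188 + 272 = 1345.7356.
Equity: weight = 796.9356/1345.7356 = 0.5922; cost = 8.472%.
Preferred: weight = 88.8/1345.7356 = 0.0660; cost = 6.583%.
Term loan: weight = 188/1345.7356 = 0.1397; after-tax cost = 6.71% × (1 − 24%) = 5.0996%.
Mortgage bonds: weight = 272/1345.7356 = 0.2021; after-tax cost = 9.07% × (1 − 24%) = 6.8932%.
WACC = 0.5922 × 8.4720% + 0.0660 × 6.5830% + 0.1397 × 5.0996% + 0.2021 × 6.8932% = 7.5571%.

7.56%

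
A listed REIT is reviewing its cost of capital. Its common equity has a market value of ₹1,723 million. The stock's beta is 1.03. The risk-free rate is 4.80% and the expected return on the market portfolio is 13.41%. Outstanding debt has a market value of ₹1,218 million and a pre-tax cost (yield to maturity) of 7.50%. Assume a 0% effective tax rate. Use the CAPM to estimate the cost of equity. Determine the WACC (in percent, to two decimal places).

Market risk premium = 13.41% − 4.8% = 8.61%.
Cost of equity via CAPM: Re = 4.8% + 1.03 × 8.61% = 13.6683%.
Total capital V = 1723 + 1218 = 2941.
Equity: weight = 1723/2941 = 0.5859; cost = 13.6683%.
Debt: weight = 1218/2941 = 0.4141; after-tax cost = 7.5% × (1 − 0%) = 7.5000%.
WACC = 0.5859 × 13.6683% + 0.4141 × 7.5000% = 11.1137%.

11.11%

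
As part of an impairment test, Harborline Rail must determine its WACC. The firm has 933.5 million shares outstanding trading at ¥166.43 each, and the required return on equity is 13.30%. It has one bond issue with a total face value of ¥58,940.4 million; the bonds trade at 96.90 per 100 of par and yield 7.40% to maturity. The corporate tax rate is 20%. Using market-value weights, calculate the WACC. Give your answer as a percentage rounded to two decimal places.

11.32%

Market value of equity E = 166.43 × 933.5m = 155362.405m. Market value of debt D = 58940.4m × 96.9/100 = 57113.2476m.
Total capital V = 155362.405 + 57113.2476 = 212475.6526.
Equity: weight = 155362.405/212475.6526 = 0.7312; cost = 13.3%.
Bonds outstanding: weight = 57113.2476/212475.6526 = 0.2688; after-tax cost = 7.4% × (1 − 20%) = 5.9200%.
WACC = 0.7312 × 13.3000% + 0.2688 × 5.9200% = 11.3163%.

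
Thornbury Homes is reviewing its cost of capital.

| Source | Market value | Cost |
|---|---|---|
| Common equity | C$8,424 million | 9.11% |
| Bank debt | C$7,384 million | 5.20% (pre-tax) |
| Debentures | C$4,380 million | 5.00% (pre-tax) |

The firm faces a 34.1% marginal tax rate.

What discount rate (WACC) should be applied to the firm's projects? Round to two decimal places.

5.77%

Total capital V = 8424 + 7384 + 4380 = 20188.
Equity: weight = 8424/20188 = 0.4173; cost = 9.11%.
Bank debt: weight = 7384/20188 = 0.3658; after-tax cost = 5.2% × (1 − 34.1%) = 3.4268%.
Debentures: weight = 4380/20188 = 0.2170; after-tax cost = 5% × (1 − 34.1%) = 3.2950%.
WACC = 0.4173 × 9.1100% + 0.3658 × 3.4268% + 0.2170 × 3.2950% = 5.7697%.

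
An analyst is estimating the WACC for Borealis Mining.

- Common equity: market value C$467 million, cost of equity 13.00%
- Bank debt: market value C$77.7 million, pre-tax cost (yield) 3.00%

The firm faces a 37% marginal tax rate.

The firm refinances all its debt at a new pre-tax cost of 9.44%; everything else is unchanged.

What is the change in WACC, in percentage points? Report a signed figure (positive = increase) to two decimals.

Current WACC:
Total capital V = 467 + 77.7 = 544.7.
Equity: weight = 467/544.7 = 0.8574; cost = 13%.
Bank debt: weight = 77.7/544.7 = 0.1426; after-tax cost = 3% × (1 − 37%) = 1.8900%.
WACC = 0.8574 × 13.0000% + 0.1426 × 1.8900% = 11.4152%.
After the change:
Total capital V = 467 + 77.7 = 544.7.
Equity: weight = 467/544.7 = 0.8574; cost = 13%.
Bank debt: weight = 77.7/544.7 = 0.1426; after-tax cost = 9.44% × (1 − 37%) = 5.9472%.
WACC = 0.8574 × 13.0000% + 0.1426 × 5.9472% = 11.9939%.
Change in WACC = 11.9939% − 11.4152% = 0.5787 pp.

+0.58 pp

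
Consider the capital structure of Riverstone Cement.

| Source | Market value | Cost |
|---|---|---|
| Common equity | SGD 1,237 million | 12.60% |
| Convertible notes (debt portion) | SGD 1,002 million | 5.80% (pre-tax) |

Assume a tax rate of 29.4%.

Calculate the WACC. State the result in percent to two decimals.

Total capital V = 1237 + 1002 = 2239.
Equity: weight = 1237/2239 = 0.5525; cost = 12.6%.
Convertible notes (debt portion): weight = 1002/2239 = 0.4475; after-tax cost = 5.8% × (1 − 29.4%) = 4.0948%.
WACC = 0.5525 × 12.6000% + 0.4475 × 4.0948% = 8.7937%.

8.79%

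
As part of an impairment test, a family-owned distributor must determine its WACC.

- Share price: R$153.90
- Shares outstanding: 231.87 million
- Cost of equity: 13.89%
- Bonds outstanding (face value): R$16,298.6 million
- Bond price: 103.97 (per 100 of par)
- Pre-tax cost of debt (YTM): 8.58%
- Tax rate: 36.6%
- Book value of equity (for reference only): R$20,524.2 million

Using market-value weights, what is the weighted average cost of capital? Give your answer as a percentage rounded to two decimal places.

Market value of equity E = 153.9 × 231.87m = 35684.793m. Market value of debt D = 16298.6m × 103.97/100 = 16945.65442m.
Total capital V = 35684.793 + 16945.65442 = 52630.44742.
Equity: weight = 35684.793/52630.44742 = 0.6780; cost = 13.89%.
Bonds outstanding: weight = 16945.65442/52630.44742 = 0.3220; after-tax cost = 8.58% × (1 − 36.6%) = 5.4397%.
WACC = 0.6780 × 13.8900% + 0.3220 × 5.4397% = 11.1692%.

11.17%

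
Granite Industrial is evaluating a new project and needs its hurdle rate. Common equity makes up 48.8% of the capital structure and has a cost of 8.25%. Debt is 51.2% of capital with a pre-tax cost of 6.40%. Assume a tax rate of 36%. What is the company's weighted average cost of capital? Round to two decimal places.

After-tax cost of debt = 6.4% × (1 − 36%) = 4.0960%.
WACC = 0.488 × 8.2500% + 0.512 × 4.0960% = 6.1232%.

6.12%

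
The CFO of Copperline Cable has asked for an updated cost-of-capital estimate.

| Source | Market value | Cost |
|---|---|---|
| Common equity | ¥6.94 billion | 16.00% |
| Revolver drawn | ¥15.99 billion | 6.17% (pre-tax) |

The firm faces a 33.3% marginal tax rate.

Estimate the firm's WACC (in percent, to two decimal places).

7.71%

Total capital V = 6.94 + 15.99 = 22.93.
Equity: weight = 6.94/22.93 = 0.3027; cost = 16%.
Revolver drawn: weight = 15.99/22.93 = 0.6973; after-tax cost = 6.17% × (1 − 33.3%) = 4.1154%.
WACC = 0.3027 × 16.0000% + 0.6973 × 4.1154% = 7.7124%.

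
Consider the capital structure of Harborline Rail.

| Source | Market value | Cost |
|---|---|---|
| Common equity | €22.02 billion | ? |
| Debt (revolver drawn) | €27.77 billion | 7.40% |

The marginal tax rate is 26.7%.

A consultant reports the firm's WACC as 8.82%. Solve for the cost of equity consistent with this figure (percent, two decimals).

Total capital V = 22.02 + 27.77 = 49.79.
Equity weight = 22.02/49.79 = 0.4423.
Revolver drawn weight = 27.77/49.79 = 0.5577.
Debt contribution = 0.5577 × 7.4% × (1 − 26.7%) = 3.0253%.
Required equity contribution = 8.82% − 3.0253% = 5.7947%.
Re = 5.7947% / 0.4423 = 13.1025%.

13.10%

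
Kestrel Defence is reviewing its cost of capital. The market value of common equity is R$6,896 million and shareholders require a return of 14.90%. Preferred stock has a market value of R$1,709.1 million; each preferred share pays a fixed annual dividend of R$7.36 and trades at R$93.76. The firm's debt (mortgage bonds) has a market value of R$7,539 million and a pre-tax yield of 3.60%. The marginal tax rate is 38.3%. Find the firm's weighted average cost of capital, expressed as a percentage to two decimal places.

8.23%

Cost of preferred: Rp = 7.36 / 93.76 = 7.8498%.
Total capital V = 6896 + 1709.1 + 7539 = 16144.1.
Equity: weight = 6896/16144.1 = 0.4272; cost = 14.9%.
Preferred: weight = 1709.1/16144.1 = 0.1059; cost = 7.8498%.
Mortgage bonds: weight = 7539/16144.1 = 0.4670; after-tax cost = 3.6% × (1 − 38.3%) = 2.2212%.
WACC = 0.4272 × 14.9000% + 0.1059 × 7.8498% + 0.4670 × 2.2212% = 8.2329%.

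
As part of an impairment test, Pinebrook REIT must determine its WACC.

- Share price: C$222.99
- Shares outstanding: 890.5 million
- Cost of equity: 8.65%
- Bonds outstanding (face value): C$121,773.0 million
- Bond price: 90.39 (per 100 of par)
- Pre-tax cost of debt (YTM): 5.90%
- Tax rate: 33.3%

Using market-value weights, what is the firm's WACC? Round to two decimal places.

6.97%

Market value of equity E = 222.99 × 890.5m = 198572.595m. Market value of debt D = 121773m × 90.39/100 = 110070.6147m.
Total capital V = 198572.595 + 110070.6147 = 308643.2097.
Equity: weight = 198572.595/308643.2097 = 0.6434; cost = 8.65%.
Bonds outstanding: weight = 110070.6147/308643.2097 = 0.3566; after-tax cost = 5.9% × (1 − 33.3%) = 3.9353%.
WACC = 0.6434 × 8.6500% + 0.3566 × 3.9353% = 6.9686%.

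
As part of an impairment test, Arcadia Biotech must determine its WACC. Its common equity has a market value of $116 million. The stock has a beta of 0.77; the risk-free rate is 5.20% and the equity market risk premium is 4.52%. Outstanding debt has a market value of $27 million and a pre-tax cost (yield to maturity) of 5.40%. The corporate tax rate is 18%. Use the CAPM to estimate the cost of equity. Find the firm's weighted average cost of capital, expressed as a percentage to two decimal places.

Cost of equity via CAPM: Re = 5.2% + 0.77 × 4.52% = 8.6804%.
Total capital V = 116 + 27 = 143.
Equity: weight = 116/143 = 0.8112; cost = 8.6804%.
Debt: weight = 27/143 = 0.1888; after-tax cost = 5.4% × (1 − 18%) = 4.4280%.
WACC = 0.8112 × 8.6804% + 0.1888 × 4.4280% = 7.8775%.

7.88%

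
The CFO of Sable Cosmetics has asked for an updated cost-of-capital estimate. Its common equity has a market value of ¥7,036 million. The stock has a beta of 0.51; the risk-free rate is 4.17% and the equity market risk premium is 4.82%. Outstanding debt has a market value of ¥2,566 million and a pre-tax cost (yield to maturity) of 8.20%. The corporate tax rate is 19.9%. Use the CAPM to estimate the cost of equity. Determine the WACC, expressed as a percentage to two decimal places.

6.61%

Cost of equity via CAPM: Re = 4.17% + 0.51 × 4.82% = 6.6282%.
Total capital V = 7036 + 2566 = 9602.
Equity: weight = 7036/9602 = 0.7328; cost = 6.6282%.
Debt: weight = 2566/9602 = 0.2672; after-tax cost = 8.2% × (1 − 19.9%) = 6.5682%.
WACC = 0.7328 × 6.6282% + 0.2672 × 6.5682% = 6.6122%.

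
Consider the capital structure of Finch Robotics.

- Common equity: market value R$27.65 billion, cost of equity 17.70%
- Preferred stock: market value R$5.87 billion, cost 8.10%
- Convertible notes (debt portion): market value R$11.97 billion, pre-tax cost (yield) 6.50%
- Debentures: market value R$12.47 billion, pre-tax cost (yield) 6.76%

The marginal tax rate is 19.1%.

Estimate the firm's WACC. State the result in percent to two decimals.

Total capital V = 27.65 + 5.87 + 11.97 + 12.47 = 57.96.
Equity: weight = 27.65/57.96 = 0.4771; cost = 17.7%.
Preferred: weight = 5.87/57.96 = 0.1013; cost = 8.1%.
Convertible notes (debt portion): weight = 11.97/57.96 = 0.2065; after-tax cost = 6.5% × (1 − 19.1%) = 5.2585%.
Debentures: weight = 12.47/57.96 = 0.2151; after-tax cost = 6.76% × (1 − 19.1%) = 5.4688%.
WACC = 0.4771 × 17.7000% + 0.1013 × 8.1000% + 0.2065 × 5.2585% + 0.2151 × 5.4688% = 11.5268%.

11.53%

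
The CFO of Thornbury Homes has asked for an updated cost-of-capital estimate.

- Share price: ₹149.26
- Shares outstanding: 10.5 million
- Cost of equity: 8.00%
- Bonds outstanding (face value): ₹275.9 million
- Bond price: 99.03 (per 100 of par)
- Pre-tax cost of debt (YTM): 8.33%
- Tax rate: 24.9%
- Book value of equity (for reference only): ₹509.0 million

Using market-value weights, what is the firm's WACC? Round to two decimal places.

Market value of equity E = 149.26 × 10.5m = 1567.23m. Market value of debt D = 275.9m × 99.03/100 = 273.22377m.
Total capital V = 1567.23 + 273.22377 = 1840.45377.
Equity: weight = 1567.23/1840.45377 = 0.8515; cost = 8%.
Bonds outstanding: weight = 273.22377/1840.45377 = 0.1485; after-tax cost = 8.33% × (1 − 24.9%) = 6.2558%.
WACC = 0.8515 × 8.0000% + 0.1485 × 6.2558% = 7.7411%.

7.74%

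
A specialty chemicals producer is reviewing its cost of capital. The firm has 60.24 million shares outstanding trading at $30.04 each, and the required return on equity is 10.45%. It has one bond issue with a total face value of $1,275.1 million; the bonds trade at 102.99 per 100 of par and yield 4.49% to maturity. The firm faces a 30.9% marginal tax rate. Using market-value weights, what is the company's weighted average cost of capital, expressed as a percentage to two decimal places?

Market value of equity E = 30.04 × 60.24m = 1809.6096m. Market value of debt D = 1275.1m × 102.99/100 = 1313.22549m.
Total capital V = 1809.6096 + 1313.22549 = 3122.83509.
Equity: weight = 1809.6096/3122.83509 = 0.5795; cost = 10.45%.
Bonds outstanding: weight = 1313.22549/3122.83509 = 0.4205; after-tax cost = 4.49% × (1 − 30.9%) = 3.1026%.
WACC = 0.5795 × 10.4500% + 0.4205 × 3.1026% = 7.3602%.

7.36%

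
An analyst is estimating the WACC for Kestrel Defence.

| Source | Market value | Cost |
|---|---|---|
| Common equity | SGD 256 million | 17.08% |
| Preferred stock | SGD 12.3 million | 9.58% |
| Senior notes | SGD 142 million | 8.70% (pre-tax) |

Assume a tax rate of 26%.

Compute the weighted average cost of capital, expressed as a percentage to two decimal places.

Total capital V = 256 + 12.3 + 142 = 410.3.
Equity: weight = 256/410.3 = 0.6239; cost = 17.08%.
Preferred: weight = 12.3/410.3 = 0.0300; cost = 9.58%.
Senior notes: weight = 142/410.3 = 0.3461; after-tax cost = 8.7% × (1 − 26%) = 6.4380%.
WACC = 0.6239 × 17.0800% + 0.0300 × 9.5800% + 0.3461 × 6.4380% = 13.1721%.

13.17%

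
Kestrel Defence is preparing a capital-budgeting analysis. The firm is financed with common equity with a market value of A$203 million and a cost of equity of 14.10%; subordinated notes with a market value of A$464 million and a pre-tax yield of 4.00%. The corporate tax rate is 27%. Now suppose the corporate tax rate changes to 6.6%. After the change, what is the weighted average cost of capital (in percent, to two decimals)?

After the change:
Total capital V = 203 + 464 = 667.
Equity: weight = 203/667 = 0.3043; cost = 14.1%.
Subordinated notes: weight = 464/667 = 0.6957; after-tax cost = 4% × (1 − 6.6%) = 3.7360%.
WACC = 0.3043 × 14.1000% + 0.6957 × 3.7360% = 6.8903%.

6.89%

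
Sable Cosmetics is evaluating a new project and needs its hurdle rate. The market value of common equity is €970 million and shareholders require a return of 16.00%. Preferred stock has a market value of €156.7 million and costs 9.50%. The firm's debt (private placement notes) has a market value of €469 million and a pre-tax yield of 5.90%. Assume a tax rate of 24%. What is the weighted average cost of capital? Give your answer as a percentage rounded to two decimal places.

11.98%

Total capital V = 970 + 156.7 + 469 = 1595.7.
Equity: weight = 970/1595.7 = 0.6079; cost = 16%.
Preferred: weight = 156.7/1595.7 = 0.0982; cost = 9.5%.
Private placement notes: weight = 469/1595.7 = 0.2939; after-tax cost = 5.9% × (1 − 24%) = 4.4840%.
WACC = 0.6079 × 16.0000% + 0.0982 × 9.5000% + 0.2939 × 4.4840% = 11.9770%.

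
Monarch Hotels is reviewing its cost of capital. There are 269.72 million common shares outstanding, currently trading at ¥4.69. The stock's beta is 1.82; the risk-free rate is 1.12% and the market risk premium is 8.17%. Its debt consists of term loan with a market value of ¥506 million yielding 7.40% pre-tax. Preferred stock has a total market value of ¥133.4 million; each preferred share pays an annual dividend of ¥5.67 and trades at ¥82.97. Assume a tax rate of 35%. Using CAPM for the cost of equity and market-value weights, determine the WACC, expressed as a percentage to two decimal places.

12.38%

Cost of equity via CAPM: Re = 1.12% + 1.82 × 8.17% = 15.9894%.
Cost of preferred: Rp = 5.67 / 82.97 = 6.8338%.
Market value of equity E = 4.69 × 269.72m = 1264.9868m.
Total capital V = 1264.9868 + 133.4 + 506 = 1904.3868.
Equity: weight = 1264.9868/1904.3868 = 0.6642; cost = 15.9894%.
Preferred: weight = 133.4/1904.3868 = 0.0700; cost = 6.8338%.
Term loan: weight = 506/1904.3868 = 0.2657; after-tax cost = 7.4% × (1 − 35%) = 4.8100%.
WACC = 0.6642 × 15.9894% + 0.0700 × 6.8338% + 0.2657 × 4.8100% = 12.3777%.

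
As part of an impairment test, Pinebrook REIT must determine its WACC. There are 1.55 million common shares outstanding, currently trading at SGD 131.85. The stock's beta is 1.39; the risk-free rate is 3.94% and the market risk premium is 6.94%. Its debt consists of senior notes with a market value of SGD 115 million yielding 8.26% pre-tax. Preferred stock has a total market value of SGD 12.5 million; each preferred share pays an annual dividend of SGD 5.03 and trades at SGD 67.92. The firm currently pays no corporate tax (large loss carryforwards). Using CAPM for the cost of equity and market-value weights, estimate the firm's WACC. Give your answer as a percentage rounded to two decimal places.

Cost of equity via CAPM: Re = 3.94% + 1.39 × 6.94% = 13.5866%.
Cost of preferred: Rp = 5.03 / 67.92 = 7.4058%.
Market value of equity E = 131.85 × 1.55m = 204.3675m.
Total capital V = 204.3675 + 12.5 + 115 = 331.8675.
Equity: weight = 204.3675/331.8675 = 0.6158; cost = 13.5866%.
Preferred: weight = 12.5/331.8675 = 0.0377; cost = 7.4058%.
Senior notes: weight = 115/331.8675 = 0.3465; after-tax cost = 8.26% × (1 − 0%) = 8.2600%.
WACC = 0.6158 × 13.5866% + 0.0377 × 7.4058% + 0.3465 × 8.2600% = 11.5080%.

11.51%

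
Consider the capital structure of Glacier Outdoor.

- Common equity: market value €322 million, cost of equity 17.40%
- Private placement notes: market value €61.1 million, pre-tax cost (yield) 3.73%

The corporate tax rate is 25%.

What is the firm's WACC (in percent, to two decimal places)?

Total capital V = 322 + 61.1 = 383.1.
Equity: weight = 322/383.1 = 0.8405; cost = 17.4%.
Private placement notes: weight = 61.1/383.1 = 0.1595; after-tax cost = 3.73% × (1 − 25%) = 2.7975%.
WACC = 0.8405 × 17.4000% + 0.1595 × 2.7975% = 15.0711%.

15.07%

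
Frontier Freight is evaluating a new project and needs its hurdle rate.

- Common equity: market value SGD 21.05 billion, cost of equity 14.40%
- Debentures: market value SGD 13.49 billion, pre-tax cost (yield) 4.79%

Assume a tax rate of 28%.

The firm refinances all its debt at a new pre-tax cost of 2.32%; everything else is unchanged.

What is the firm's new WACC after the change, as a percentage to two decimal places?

9.43%

After the change:
Total capital V = 21.05 + 13.49 = 34.54.
Equity: weight = 21.05/34.54 = 0.6094; cost = 14.4%.
Debentures: weight = 13.49/34.54 = 0.3906; after-tax cost = 2.32% × (1 − 28%) = 1.6704%.
WACC = 0.6094 × 14.4000% + 0.3906 × 1.6704% = 9.4283%.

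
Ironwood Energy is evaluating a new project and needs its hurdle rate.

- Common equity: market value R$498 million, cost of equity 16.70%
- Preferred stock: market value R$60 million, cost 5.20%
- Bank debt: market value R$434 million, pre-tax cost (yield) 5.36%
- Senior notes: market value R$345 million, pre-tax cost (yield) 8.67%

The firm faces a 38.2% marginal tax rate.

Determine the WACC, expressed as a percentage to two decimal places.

Total capital V = 498 + 60 + 434 + 345 = 1337.
Equity: weight = 498/1337 = 0.3725; cost = 16.7%.
Preferred: weight = 60/1337 = 0.0449; cost = 5.2%.
Bank debt: weight = 434/1337 = 0.3246; after-tax cost = 5.36% × (1 − 38.2%) = 3.3125%.
Senior notes: weight = 345/1337 = 0.2580; after-tax cost = 8.67% × (1 − 38.2%) = 5.3581%.
WACC = 0.3725 × 16.7000% + 0.0449 × 5.2000% + 0.3246 × 3.3125% + 0.2580 × 5.3581% = 8.9116%.

8.91%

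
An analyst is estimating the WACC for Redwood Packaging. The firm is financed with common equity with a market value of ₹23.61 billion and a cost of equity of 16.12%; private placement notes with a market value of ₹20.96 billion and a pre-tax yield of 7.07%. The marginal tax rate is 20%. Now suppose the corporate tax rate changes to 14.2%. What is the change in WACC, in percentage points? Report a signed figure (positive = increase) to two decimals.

+0.19 pp

Current WACC:
Total capital V = 23.61 + 20.96 = 44.57.
Equity: weight = 23.61/44.57 = 0.5297; cost = 16.12%.
Private placement notes: weight = 20.96/44.57 = 0.4703; after-tax cost = 7.07% × (1 − 20%) = 5.6560%.
WACC = 0.5297 × 16.1200% + 0.4703 × 5.6560% = 11.1991%.
After the change:
Total capital V = 23.61 + 20.96 = 44.57.
Equity: weight = 23.61/44.57 = 0.5297; cost = 16.12%.
Private placement notes: weight = 20.96/44.57 = 0.4703; after-tax cost = 7.07% × (1 − 14.2%) = 6.0661%.
WACC = 0.5297 × 16.1200% + 0.4703 × 6.0661% = 11.3919%.
Change in WACC = 11.3919% − 11.1991% = 0.1928 pp.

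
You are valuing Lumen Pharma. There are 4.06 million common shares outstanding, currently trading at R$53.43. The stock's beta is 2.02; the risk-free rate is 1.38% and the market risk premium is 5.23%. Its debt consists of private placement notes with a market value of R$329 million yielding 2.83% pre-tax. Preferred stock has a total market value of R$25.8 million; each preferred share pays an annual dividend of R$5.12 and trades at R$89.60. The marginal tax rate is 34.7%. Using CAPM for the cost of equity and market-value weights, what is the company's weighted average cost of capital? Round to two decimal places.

Cost of equity via CAPM: Re = 1.38% + 2.02 × 5.23% = 11.9446%.
Cost of preferred: Rp = 5.12 / 89.6 = 5.7143%.
Market value of equity E = 53.43 × 4.06m = 216.9258m.
Total capital V = 216.9258 + 25.8 + 329 = 571.7258.
Equity: weight = 216.9258/571.7258 = 0.3794; cost = 11.9446%.
Preferred: weight = 25.8/571.7258 = 0.0451; cost = 5.7143%.
Private placement notes: weight = 329/571.7258 = 0.5755; after-tax cost = 2.83% × (1 − 34.7%) = 1.8480%.
WACC = 0.3794 × 11.9446% + 0.0451 × 5.7143% + 0.5755 × 1.8480% = 5.8533%.

5.85%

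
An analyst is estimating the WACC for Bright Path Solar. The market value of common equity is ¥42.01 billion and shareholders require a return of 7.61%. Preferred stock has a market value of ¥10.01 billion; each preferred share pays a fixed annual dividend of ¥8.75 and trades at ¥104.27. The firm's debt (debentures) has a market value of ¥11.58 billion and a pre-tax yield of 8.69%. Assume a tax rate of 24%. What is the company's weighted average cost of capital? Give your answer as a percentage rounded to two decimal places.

Cost of preferred: Rp = 8.75 / 104.27 = 8.3917%.
Total capital V = 42.01 + 10.01 + 11.58 = 63.6.
Equity: weight = 42.01/63.6 = 0.6605; cost = 7.61%.
Preferred: weight = 10.01/63.6 = 0.1574; cost = 8.3917%.
Debentures: weight = 11.58/63.6 = 0.1821; after-tax cost = 8.69% × (1 − 24%) = 6.6044%.
WACC = 0.6605 × 7.6100% + 0.1574 × 8.3917% + 0.1821 × 6.6044% = 7.5499%.

7.55%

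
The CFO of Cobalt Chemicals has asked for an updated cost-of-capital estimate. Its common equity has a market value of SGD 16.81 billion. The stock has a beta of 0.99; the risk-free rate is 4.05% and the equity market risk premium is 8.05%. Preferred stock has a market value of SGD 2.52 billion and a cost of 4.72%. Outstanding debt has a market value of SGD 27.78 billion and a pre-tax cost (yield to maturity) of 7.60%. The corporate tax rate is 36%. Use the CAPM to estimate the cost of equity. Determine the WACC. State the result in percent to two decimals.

7.41%

Cost of equity via CAPM: Re = 4.05% + 0.99 × 8.05% = 12.0195%.
Total capital V = 16.81 + 2.52 + 27.78 = 47.11.
Equity: weight = 16.81/47.11 = 0.3568; cost = 12.0195%.
Preferred: weight = 2.52/47.11 = 0.0535; cost = 4.72%.
Debt: weight = 27.78/47.11 = 0.5897; after-tax cost = 7.6% × (1 − 36%) = 4.8640%.
WACC = 0.3568 × 12.0195% + 0.0535 × 4.7200% + 0.5897 × 4.8640% = 7.4096%.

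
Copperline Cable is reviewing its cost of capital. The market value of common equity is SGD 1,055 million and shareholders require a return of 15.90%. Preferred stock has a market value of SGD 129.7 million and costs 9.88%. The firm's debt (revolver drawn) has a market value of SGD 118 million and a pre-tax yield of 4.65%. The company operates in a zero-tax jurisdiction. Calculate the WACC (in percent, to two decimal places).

Total capital V = 1055 + 129.7 + 118 = 1302.7.
Equity: weight = 1055/1302.7 = 0.8099; cost = 15.9%.
Preferred: weight = 129.7/1302.7 = 0.0996; cost = 9.88%.
Revolver drawn: weight = 118/1302.7 = 0.0906; after-tax cost = 4.65% × (1 − 0%) = 4.6500%.
WACC = 0.8099 × 15.9000% + 0.0996 × 9.8800% + 0.0906 × 4.6500% = 14.2816%.

14.28%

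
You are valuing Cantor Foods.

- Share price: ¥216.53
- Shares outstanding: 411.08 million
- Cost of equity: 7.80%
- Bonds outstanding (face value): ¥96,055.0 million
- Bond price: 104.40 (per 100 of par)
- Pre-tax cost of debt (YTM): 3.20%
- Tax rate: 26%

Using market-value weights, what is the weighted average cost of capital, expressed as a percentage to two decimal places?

4.92%

Market value of equity E = 216.53 × 411.08m = 89011.1524m. Market value of debt D = 96055m × 104.4/100 = 100281.42m.
Total capital V = 89011.1524 + 100281.42 = 189292.5724.
Equity: weight = 89011.1524/189292.5724 = 0.4702; cost = 7.8%.
Bonds outstanding: weight = 100281.42/189292.5724 = 0.5298; after-tax cost = 3.2% × (1 − 26%) = 2.3680%.
WACC = 0.4702 × 7.8000% + 0.5298 × 2.3680% = 4.9223%.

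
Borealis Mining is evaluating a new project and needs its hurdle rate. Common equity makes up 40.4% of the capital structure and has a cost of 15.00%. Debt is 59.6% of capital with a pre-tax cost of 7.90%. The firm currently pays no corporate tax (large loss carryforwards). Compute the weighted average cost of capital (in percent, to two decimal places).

After-tax cost of debt = 7.9% × (1 − 0%) = 7.9000%.
WACC = 0.404 × 15.0000% + 0.596 × 7.9000% = 10.7684%.

10.77%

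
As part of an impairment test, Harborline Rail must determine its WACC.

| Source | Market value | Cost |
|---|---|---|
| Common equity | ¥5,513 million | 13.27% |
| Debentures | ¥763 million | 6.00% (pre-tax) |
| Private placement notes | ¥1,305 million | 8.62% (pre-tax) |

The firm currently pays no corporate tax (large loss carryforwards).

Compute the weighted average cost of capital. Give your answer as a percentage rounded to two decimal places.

Total capital V = 5513 + 763 + 1305 = 7581.
Equity: weight = 5513/7581 = 0.7272; cost = 13.27%.
Debentures: weight = 763/7581 = 0.1006; after-tax cost = 6% × (1 − 0%) = 6.0000%.
Private placement notes: weight = 1305/7581 = 0.1721; after-tax cost = 8.62% × (1 − 0%) = 8.6200%.
WACC = 0.7272 × 13.2700% + 0.1006 × 6.0000% + 0.1721 × 8.6200% = 11.7378%.

11.74%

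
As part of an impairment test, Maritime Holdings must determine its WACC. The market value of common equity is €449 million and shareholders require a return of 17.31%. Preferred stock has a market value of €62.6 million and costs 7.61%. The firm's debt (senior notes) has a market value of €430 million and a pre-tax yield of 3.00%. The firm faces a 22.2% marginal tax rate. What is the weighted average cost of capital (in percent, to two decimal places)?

9.83%

Total capital V = 449 + 62.6 + 430 = 941.6.
Equity: weight = 449/941.6 = 0.4768; cost = 17.31%.
Preferred: weight = 62.6/941.6 = 0.0665; cost = 7.61%.
Senior notes: weight = 430/941.6 = 0.4567; after-tax cost = 3% × (1 − 22.2%) = 2.3340%.
WACC = 0.4768 × 17.3100% + 0.0665 × 7.6100% + 0.4567 × 2.3340% = 9.8260%.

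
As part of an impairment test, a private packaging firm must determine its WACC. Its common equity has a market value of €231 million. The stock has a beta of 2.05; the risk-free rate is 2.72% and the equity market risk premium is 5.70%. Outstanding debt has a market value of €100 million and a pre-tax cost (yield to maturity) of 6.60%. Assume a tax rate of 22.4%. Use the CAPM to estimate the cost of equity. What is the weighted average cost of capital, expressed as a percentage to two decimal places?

11.60%

Cost of equity via CAPM: Re = 2.72% + 2.05 × 5.7% = 14.4050%.
Total capital V = 231 + 100 = 331.
Equity: weight = 231/331 = 0.6979; cost = 14.405%.
Debt: weight = 100/331 = 0.3021; after-tax cost = 6.6% × (1 − 22.4%) = 5.1216%.
WACC = 0.6979 × 14.4050% + 0.3021 × 5.1216% = 11.6003%.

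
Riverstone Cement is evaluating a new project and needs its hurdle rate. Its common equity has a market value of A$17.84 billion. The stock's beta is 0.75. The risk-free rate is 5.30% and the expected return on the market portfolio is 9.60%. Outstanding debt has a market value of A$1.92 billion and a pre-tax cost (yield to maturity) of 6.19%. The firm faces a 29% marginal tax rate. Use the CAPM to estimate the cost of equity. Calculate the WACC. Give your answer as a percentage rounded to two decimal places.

Market risk premium = 9.6% − 5.3% = 4.3%.
Cost of equity via CAPM: Re = 5.3% + 0.75 × 4.3% = 8.5250%.
Total capital V = 17.84 + 1.92 = 19.76.
Equity: weight = 17.84/19.76 = 0.9028; cost = 8.525%.
Debt: weight = 1.92/19.76 = 0.0972; after-tax cost = 6.19% × (1 − 29%) = 4.3949%.
WACC = 0.9028 × 8.5250% + 0.0972 × 4.3949% = 8.1237%.

8.12%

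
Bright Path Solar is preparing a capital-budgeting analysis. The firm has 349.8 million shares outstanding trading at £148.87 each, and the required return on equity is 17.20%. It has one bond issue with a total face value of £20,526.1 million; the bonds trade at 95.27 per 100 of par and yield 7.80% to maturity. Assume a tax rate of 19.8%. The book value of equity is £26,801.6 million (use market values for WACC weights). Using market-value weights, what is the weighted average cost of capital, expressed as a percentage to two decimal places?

14.21%

Market value of equity E = 148.87 × 349.8m = 52074.726m. Market value of debt D = 20526.1m × 95.27/100 = 19555.21547m.
Total capital V = 52074.726 + 19555.21547 = 71629.94147.
Equity: weight = 52074.726/71629.94147 = 0.7270; cost = 17.2%.
Bonds outstanding: weight = 19555.21547/71629.94147 = 0.2730; after-tax cost = 7.8% × (1 − 19.8%) = 6.2556%.
WACC = 0.7270 × 17.2000% + 0.2730 × 6.2556% = 14.2121%.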